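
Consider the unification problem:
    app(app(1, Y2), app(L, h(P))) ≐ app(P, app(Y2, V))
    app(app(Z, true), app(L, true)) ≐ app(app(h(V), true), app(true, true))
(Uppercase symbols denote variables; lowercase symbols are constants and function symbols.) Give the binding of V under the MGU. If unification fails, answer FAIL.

h(app(1, true))

Decompose app/2: app(1, Y2) ≐ P,  app(L, h(P)) ≐ app(Y2, V).
Bind P := app(1, Y2); substituting into the one remaining equation that mentions P gives: app(L, h(app(1, Y2))) ≐ app(Y2, V).
Decompose app/2: L ≐ Y2,  h(app(1, Y2)) ≐ V.
Bind L := Y2; substituting into the one remaining equation that mentions L gives: app(app(Z, true), app(Y2, true)) ≐ app(app(h(V), true), app(true, true)).
Bind V := h(app(1, Y2)); substituting into the remaining equation gives: app(app(Z, true), app(Y2, true)) ≐ app(app(h(h(app(1, Y2))), true), app(true, true)).
Decompose app/2: app(Z, true) ≐ app(h(h(app(1, Y2))), true),  app(Y2, true) ≐ app(true, true).
Decompose app/2: Z ≐ h(h(app(1, Y2))),  true ≐ true.
Bind Z := h(h(app(1, Y2))); no other remaining equation mentions Z.
Delete trivial equation true ≐ true.
Decompose app/2: Y2 ≐ true,  true ≐ true.
Bind Y2 := true; no other remaining equation mentions Y2. Substituting into the earlier bindings gives P := app(1, true), L := true, V := h(app(1, true)), Z := h(h(app(1, true))).
Delete trivial equation true ≐ true.
MGU = { P ↦ app(1, true), L ↦ true, V ↦ h(app(1, true)), Z ↦ h(h(app(1, true))), Y2 ↦ true }, so V ↦ h(app(1, true)).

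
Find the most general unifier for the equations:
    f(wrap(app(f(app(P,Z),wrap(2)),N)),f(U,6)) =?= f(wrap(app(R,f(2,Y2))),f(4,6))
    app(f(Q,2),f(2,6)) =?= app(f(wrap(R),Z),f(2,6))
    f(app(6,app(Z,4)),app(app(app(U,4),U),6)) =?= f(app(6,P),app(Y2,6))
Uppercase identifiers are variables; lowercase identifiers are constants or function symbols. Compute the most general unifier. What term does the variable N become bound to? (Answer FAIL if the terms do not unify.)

f(2,app(app(4,4),4))

Decompose f/2: wrap(app(f(app(P,Z),wrap(2)),N)) =?= wrap(app(R,f(2,Y2))),  f(U,6) =?= f(4,6).
Decompose wrap/1: app(f(app(P,Z),wrap(2)),N) =?= app(R,f(2,Y2)).
Decompose app/2: f(app(P,Z),wrap(2)) =?= R,  N =?= f(2,Y2).
Bind R := f(app(P,Z),wrap(2)); substituting into the one remaining equation that mentions R gives: app(f(Q,2),f(2,6)) =?= app(f(wrap(f(app(P,Z),wrap(2))),Z),f(2,6)).
Bind N := f(2,Y2); no other remaining equation mentions N.
Decompose f/2: U =?= 4,  6 =?= 6.
Bind U := 4; substituting into the one remaining equation that mentions U gives: f(app(6,app(Z,4)),app(app(app(4,4),4),6)) =?= f(app(6,P),app(Y2,6)).
Delete trivial equation 6 =?= 6.
Decompose app/2: f(Q,2) =?= f(wrap(f(app(P,Z),wrap(2))),Z),  f(2,6) =?= f(2,6).
Decompose f/2: Q =?= wrap(f(app(P,Z),wrap(2))),  2 =?= Z.
Bind Q := wrap(f(app(P,Z),wrap(2))); no other remaining equation mentions Q.
Bind Z := 2; substituting into the one remaining equation that mentions Z gives: f(app(6,app(2,4)),app(app(app(4,4),4),6)) =?= f(app(6,P),app(Y2,6)). Substituting into the earlier bindings gives R := f(app(P,2),wrap(2)), Q := wrap(f(app(P,2),wrap(2))).
Delete trivial equation f(2,6) =?= f(2,6).
Decompose f/2: app(6,app(2,4)) =?= app(6,P),  app(app(app(4,4),4),6) =?= app(Y2,6).
Decompose app/2: 6 =?= 6,  app(2,4) =?= P.
Delete trivial equation 6 =?= 6.
Bind P := app(2,4); no other remaining equation mentions P. Substituting into the earlier bindings gives R := f(app(app(2,4),2),wrap(2)), Q := wrap(f(app(app(2,4),2),wrap(2))).
Decompose app/2: app(app(4,4),4) =?= Y2,  6 =?= 6.
Bind Y2 := app(app(4,4),4); no other remaining equation mentions Y2. Substituting into the earlier binding gives N := f(2,app(app(4,4),4)).
Delete trivial equation 6 =?= 6.
MGU = { R -> f(app(app(2,4),2),wrap(2)), N -> f(2,app(app(4,4),4)), U -> 4, Q -> wrap(f(app(app(2,4),2),wrap(2))), Z -> 2, P -> app(2,4), Y2 -> app(app(4,4),4) }, so N -> f(2,app(app(4,4),4)).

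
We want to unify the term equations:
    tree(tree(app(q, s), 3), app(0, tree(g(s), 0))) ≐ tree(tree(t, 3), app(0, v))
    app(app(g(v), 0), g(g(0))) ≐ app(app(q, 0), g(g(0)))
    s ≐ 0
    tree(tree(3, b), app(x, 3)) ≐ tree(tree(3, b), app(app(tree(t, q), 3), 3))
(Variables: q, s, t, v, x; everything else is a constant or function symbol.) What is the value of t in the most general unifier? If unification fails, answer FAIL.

Decompose tree/2: tree(app(q, s), 3) ≐ tree(t, 3),  app(0, tree(g(s), 0)) ≐ app(0, v).
Decompose tree/2: app(q, s) ≐ t,  3 ≐ 3.
Bind t := app(q, s); substituting into the one remaining equation that mentions t gives: tree(tree(3, b), app(x, 3)) ≐ tree(tree(3, b), app(app(tree(app(q, s), q), 3), 3)).
Delete trivial equation 3 ≐ 3.
Decompose app/2: 0 ≐ 0,  tree(g(s), 0) ≐ v.
Delete trivial equation 0 ≐ 0.
Bind v := tree(g(s), 0); substituting into the one remaining equation that mentions v gives: app(app(g(tree(g(s), 0)), 0), g(g(0))) ≐ app(app(q, 0), g(g(0))).
Decompose app/2: app(g(tree(g(s), 0)), 0) ≐ app(q, 0),  g(g(0)) ≐ g(g(0)).
Decompose app/2: g(tree(g(s), 0)) ≐ q,  0 ≐ 0.
Bind q := g(tree(g(s), 0)); substituting into the one remaining equation that mentions q gives: tree(tree(3, b), app(x, 3)) ≐ tree(tree(3, b), app(app(tree(app(g(tree(g(s), 0)), s), g(tree(g(s), 0))), 3), 3)). Substituting into the earlier binding gives t := app(g(tree(g(s), 0)), s).
Delete trivial equation 0 ≐ 0.
Delete trivial equation g(g(0)) ≐ g(g(0)).
Bind s := 0; substituting into the remaining equation gives: tree(tree(3, b), app(x, 3)) ≐ tree(tree(3, b), app(app(tree(app(g(tree(g(0), 0)), 0), g(tree(g(0), 0))), 3), 3)). Substituting into the earlier bindings gives t := app(g(tree(g(0), 0)), 0), v := tree(g(0), 0), q := g(tree(g(0), 0)).
Decompose tree/2: tree(3, b) ≐ tree(3, b),  app(x, 3) ≐ app(app(tree(app(g(tree(g(0), 0)), 0), g(tree(g(0), 0))), 3), 3).
Delete trivial equation tree(3, b) ≐ tree(3, b).
Decompose app/2: x ≐ app(tree(app(g(tree(g(0), 0)), 0), g(tree(g(0), 0))), 3),  3 ≐ 3.
Bind x := app(tree(app(g(tree(g(0), 0)), 0), g(tree(g(0), 0))), 3); no other remaining equation mentions x.
Delete trivial equation 3 ≐ 3.
MGU = { t -> app(g(tree(g(0), 0)), 0), v -> tree(g(0), 0), q -> g(tree(g(0), 0)), s -> 0, x -> app(tree(app(g(tree(g(0), 0)), 0), g(tree(g(0), 0))), 3) }, so t -> app(g(tree(g(0), 0)), 0).

app(g(tree(g(0), 0)), 0)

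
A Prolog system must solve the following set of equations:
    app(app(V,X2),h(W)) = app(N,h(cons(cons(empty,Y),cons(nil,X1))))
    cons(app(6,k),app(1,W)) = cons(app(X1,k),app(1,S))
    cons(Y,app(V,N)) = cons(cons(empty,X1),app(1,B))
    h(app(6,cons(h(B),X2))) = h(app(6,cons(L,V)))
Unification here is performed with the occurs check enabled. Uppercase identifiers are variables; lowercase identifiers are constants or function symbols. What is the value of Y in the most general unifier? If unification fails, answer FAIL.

cons(empty,6)

Decompose app/2: app(V,X2) = N,  h(W) = h(cons(cons(empty,Y),cons(nil,X1))).
Bind N := app(V,X2); substituting into the one remaining equation that mentions N gives: cons(Y,app(V,app(V,X2))) = cons(cons(empty,X1),app(1,B)).
Decompose h/1: W = cons(cons(empty,Y),cons(nil,X1)).
Bind W := cons(cons(empty,Y),cons(nil,X1)); substituting into the one remaining equation that mentions W gives: cons(app(6,k),app(1,cons(cons(empty,Y),cons(nil,X1)))) = cons(app(X1,k),app(1,S)).
Decompose cons/2: app(6,k) = app(X1,k),  app(1,cons(cons(empty,Y),cons(nil,X1))) = app(1,S).
Decompose app/2: 6 = X1,  k = k.
Bind X1 := 6; substituting into the 2 remaining equations that mention X1 gives: app(1,cons(cons(empty,Y),cons(nil,6))) = app(1,S),  cons(Y,app(V,app(V,X2))) = cons(cons(empty,6),app(1,B)). Substituting into the earlier binding gives W := cons(cons(empty,Y),cons(nil,6)).
Delete trivial equation k = k.
Decompose app/2: 1 = 1,  cons(cons(empty,Y),cons(nil,6)) = S.
Delete trivial equation 1 = 1.
Bind S := cons(cons(empty,Y),cons(nil,6)); no other remaining equation mentions S.
Decompose cons/2: Y = cons(empty,6),  app(V,app(V,X2)) = app(1,B).
Bind Y := cons(empty,6); no other remaining equation mentions Y. Substituting into the earlier bindings gives W := cons(cons(empty,cons(empty,6)),cons(nil,6)), S := cons(cons(empty,cons(empty,6)),cons(nil,6)).
Decompose app/2: V = 1,  app(V,X2) = B.
Bind V := 1; substituting into the remaining equations gives: app(1,X2) = B,  h(app(6,cons(h(B),X2))) = h(app(6,cons(L,1))). Substituting into the earlier binding gives N := app(1,X2).
Bind B := app(1,X2); substituting into the remaining equation gives: h(app(6,cons(h(app(1,X2)),X2))) = h(app(6,cons(L,1))).
Decompose h/1: app(6,cons(h(app(1,X2)),X2)) = app(6,cons(L,1)).
Decompose app/2: 6 = 6,  cons(h(app(1,X2)),X2) = cons(L,1).
Delete trivial equation 6 = 6.
Decompose cons/2: h(app(1,X2)) = L,  X2 = 1.
Bind L := h(app(1,X2)); no other remaining equation mentions L.
Bind X2 := 1. Substituting into the earlier bindings gives N := app(1,1), B := app(1,1), L := h(app(1,1)).
MGU = { N -> app(1,1), W -> cons(cons(empty,cons(empty,6)),cons(nil,6)), X1 -> 6, S -> cons(cons(empty,cons(empty,6)),cons(nil,6)), Y -> cons(empty,6), V -> 1, B -> app(1,1), L -> h(app(1,1)), X2 -> 1 }, so Y -> cons(empty,6).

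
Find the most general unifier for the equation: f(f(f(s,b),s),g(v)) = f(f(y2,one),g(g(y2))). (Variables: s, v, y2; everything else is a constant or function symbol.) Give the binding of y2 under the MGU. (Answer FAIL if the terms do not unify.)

f(one,b)

Decompose f/2: f(f(s,b),s) = f(y2,one),  g(v) = g(g(y2)).
Decompose f/2: f(s,b) = y2,  s = one.
Bind y2 := f(s,b); substituting into the one remaining equation that mentions y2 gives: g(v) = g(g(f(s,b))).
Bind s := one; substituting into the remaining equation gives: g(v) = g(g(f(one,b))). Substituting into the earlier binding gives y2 := f(one,b).
Decompose g/1: v = g(f(one,b)).
Bind v := g(f(one,b)).
MGU = { y2 := f(one,b), s := one, v := g(f(one,b)) }, so y2 := f(one,b).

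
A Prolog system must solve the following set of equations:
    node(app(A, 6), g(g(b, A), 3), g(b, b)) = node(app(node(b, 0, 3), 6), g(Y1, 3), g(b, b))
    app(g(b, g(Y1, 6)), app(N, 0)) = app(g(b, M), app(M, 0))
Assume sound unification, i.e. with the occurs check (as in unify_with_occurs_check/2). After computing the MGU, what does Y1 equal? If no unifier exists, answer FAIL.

g(b, node(b, 0, 3))

Decompose node/3: app(A, 6) = app(node(b, 0, 3), 6),  g(g(b, A), 3) = g(Y1, 3),  g(b, b) = g(b, b).
Decompose app/2: A = node(b, 0, 3),  6 = 6.
Bind A := node(b, 0, 3); substituting into the one remaining equation that mentions A gives: g(g(b, node(b, 0, 3)), 3) = g(Y1, 3).
Delete trivial equation 6 = 6.
Decompose g/2: g(b, node(b, 0, 3)) = Y1,  3 = 3.
Bind Y1 := g(b, node(b, 0, 3)); substituting into the one remaining equation that mentions Y1 gives: app(g(b, g(g(b, node(b, 0, 3)), 6)), app(N, 0)) = app(g(b, M), app(M, 0)).
Delete trivial equation 3 = 3.
Delete trivial equation g(b, b) = g(b, b).
Decompose app/2: g(b, g(g(b, node(b, 0, 3)), 6)) = g(b, M),  app(N, 0) = app(M, 0).
Decompose g/2: b = b,  g(g(b, node(b, 0, 3)), 6) = M.
Delete trivial equation b = b.
Bind M := g(g(b, node(b, 0, 3)), 6); substituting into the remaining equation gives: app(N, 0) = app(g(g(b, node(b, 0, 3)), 6), 0).
Decompose app/2: N = g(g(b, node(b, 0, 3)), 6),  0 = 0.
Bind N := g(g(b, node(b, 0, 3)), 6); no other remaining equation mentions N.
Delete trivial equation 0 = 0.
MGU = { A -> node(b, 0, 3), Y1 -> g(b, node(b, 0, 3)), M -> g(g(b, node(b, 0, 3)), 6), N -> g(g(b, node(b, 0, 3)), 6) }, so Y1 -> g(b, node(b, 0, 3)).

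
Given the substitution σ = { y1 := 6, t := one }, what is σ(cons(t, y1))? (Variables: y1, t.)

Replace each occurrence of y1 with 6.
Replace each occurrence of t with one.
Result: cons(one, 6).

cons(one, 6)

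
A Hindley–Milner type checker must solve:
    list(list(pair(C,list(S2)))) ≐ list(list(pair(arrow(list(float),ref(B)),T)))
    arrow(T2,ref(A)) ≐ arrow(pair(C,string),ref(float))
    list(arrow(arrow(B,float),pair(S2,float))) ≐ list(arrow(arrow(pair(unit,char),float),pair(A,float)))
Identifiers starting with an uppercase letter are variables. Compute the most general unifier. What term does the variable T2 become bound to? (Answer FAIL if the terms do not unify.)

Decompose list/1: list(pair(C,list(S2))) ≐ list(pair(arrow(list(float),ref(B)),T)).
Decompose list/1: pair(C,list(S2)) ≐ pair(arrow(list(float),ref(B)),T).
Decompose pair/2: C ≐ arrow(list(float),ref(B)),  list(S2) ≐ T.
Bind C := arrow(list(float),ref(B)); substituting into the one remaining equation that mentions C gives: arrow(T2,ref(A)) ≐ arrow(pair(arrow(list(float),ref(B)),string),ref(float)).
Bind T := list(S2); no other remaining equation mentions T.
Decompose arrow/2: T2 ≐ pair(arrow(list(float),ref(B)),string),  ref(A) ≐ ref(float).
Bind T2 := pair(arrow(list(float),ref(B)),string); no other remaining equation mentions T2.
Decompose ref/1: A ≐ float.
Bind A := float; substituting into the remaining equation gives: list(arrow(arrow(B,float),pair(S2,float))) ≐ list(arrow(arrow(pair(unit,char),float),pair(float,float))).
Decompose list/1: arrow(arrow(B,float),pair(S2,float)) ≐ arrow(arrow(pair(unit,char),float),pair(float,float)).
Decompose arrow/2: arrow(B,float) ≐ arrow(pair(unit,char),float),  pair(S2,float) ≐ pair(float,float).
Decompose arrow/2: B ≐ pair(unit,char),  float ≐ float.
Bind B := pair(unit,char); no other remaining equation mentions B. Substituting into the earlier bindings gives C := arrow(list(float),ref(pair(unit,char))), T2 := pair(arrow(list(float),ref(pair(unit,char))),string).
Delete trivial equation float ≐ float.
Decompose pair/2: S2 ≐ float,  float ≐ float.
Bind S2 := float; no other remaining equation mentions S2. Substituting into the earlier binding gives T := list(float).
Delete trivial equation float ≐ float.
MGU = { C := arrow(list(float),ref(pair(unit,char))), T := list(float), T2 := pair(arrow(list(float),ref(pair(unit,char))),string), A := float, B := pair(unit,char), S2 := float }, so T2 := pair(arrow(list(float),ref(pair(unit,char))),string).

pair(arrow(list(float),ref(pair(unit,char))),string)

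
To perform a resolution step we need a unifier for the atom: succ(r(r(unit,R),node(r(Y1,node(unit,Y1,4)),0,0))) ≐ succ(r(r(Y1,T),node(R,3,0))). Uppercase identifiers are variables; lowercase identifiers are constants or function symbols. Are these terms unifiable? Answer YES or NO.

Decompose succ/1: r(r(unit,R),node(r(Y1,node(unit,Y1,4)),0,0)) ≐ r(r(Y1,T),node(R,3,0)).
Decompose r/2: r(unit,R) ≐ r(Y1,T),  node(r(Y1,node(unit,Y1,4)),0,0) ≐ node(R,3,0).
Decompose r/2: unit ≐ Y1,  R ≐ T.
Bind Y1 := unit; substituting into the one remaining equation that mentions Y1 gives: node(r(unit,node(unit,unit,4)),0,0) ≐ node(R,3,0).
Bind R := T; substituting into the remaining equation gives: node(r(unit,node(unit,unit,4)),0,0) ≐ node(T,3,0).
Decompose node/3: r(unit,node(unit,unit,4)) ≐ T,  0 ≐ 3,  0 ≐ 0.
Bind T := r(unit,node(unit,unit,4)); no other remaining equation mentions T. Substituting into the earlier binding gives R := r(unit,node(unit,unit,4)).
Clash: constants 0 and 3 differ; no unifier exists.

NO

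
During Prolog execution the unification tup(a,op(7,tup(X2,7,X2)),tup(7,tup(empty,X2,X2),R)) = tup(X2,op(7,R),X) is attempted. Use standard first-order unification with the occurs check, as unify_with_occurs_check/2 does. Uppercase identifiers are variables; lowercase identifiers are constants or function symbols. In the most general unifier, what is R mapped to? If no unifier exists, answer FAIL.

tup(a,7,a)

Decompose tup/3: a = X2,  op(7,tup(X2,7,X2)) = op(7,R),  tup(7,tup(empty,X2,X2),R) = X.
Bind X2 := a; substituting into the remaining equations gives: op(7,tup(a,7,a)) = op(7,R),  tup(7,tup(empty,a,a),R) = X.
Decompose op/2: 7 = 7,  tup(a,7,a) = R.
Delete trivial equation 7 = 7.
Bind R := tup(a,7,a); substituting into the remaining equation gives: tup(7,tup(empty,a,a),tup(a,7,a)) = X.
Bind X := tup(7,tup(empty,a,a),tup(a,7,a)).
MGU = { X2 ↦ a, R ↦ tup(a,7,a), X ↦ tup(7,tup(empty,a,a),tup(a,7,a)) }, so R ↦ tup(a,7,a).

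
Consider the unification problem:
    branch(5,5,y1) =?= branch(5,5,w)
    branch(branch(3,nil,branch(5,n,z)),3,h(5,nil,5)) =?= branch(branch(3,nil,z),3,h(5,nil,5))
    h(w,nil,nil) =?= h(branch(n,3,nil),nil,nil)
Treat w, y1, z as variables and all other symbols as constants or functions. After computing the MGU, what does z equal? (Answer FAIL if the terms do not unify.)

Decompose branch/3: 5 =?= 5,  5 =?= 5,  y1 =?= w.
Delete trivial equation 5 =?= 5.
Delete trivial equation 5 =?= 5.
Bind y1 := w; no other remaining equation mentions y1.
Decompose branch/3: branch(3,nil,branch(5,n,z)) =?= branch(3,nil,z),  3 =?= 3,  h(5,nil,5) =?= h(5,nil,5).
Decompose branch/3: 3 =?= 3,  nil =?= nil,  branch(5,n,z) =?= z.
Delete trivial equation 3 =?= 3.
Delete trivial equation nil =?= nil.
Occurs check fails: z occurs in branch(5,n,z); the equation z =?= branch(5,n,z) has no finite solution.

FAIL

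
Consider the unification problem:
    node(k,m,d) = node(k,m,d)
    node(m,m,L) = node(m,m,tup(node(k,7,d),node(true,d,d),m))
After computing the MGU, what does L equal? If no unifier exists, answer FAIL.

tup(node(k,7,d),node(true,d,d),m)

Delete trivial equation node(k,m,d) = node(k,m,d).
Decompose node/3: m = m,  m = m,  L = tup(node(k,7,d),node(true,d,d),m).
Delete trivial equation m = m.
Delete trivial equation m = m.
Bind L := tup(node(k,7,d),node(true,d,d),m).
MGU = { L -> tup(node(k,7,d),node(true,d,d),m) }, so L -> tup(node(k,7,d),node(true,d,d),m).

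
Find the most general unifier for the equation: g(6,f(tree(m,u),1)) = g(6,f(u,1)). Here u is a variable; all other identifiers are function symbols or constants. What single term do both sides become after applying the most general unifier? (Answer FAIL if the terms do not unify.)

Decompose g/2: 6 = 6,  f(tree(m,u),1) = f(u,1).
Delete trivial equation 6 = 6.
Decompose f/2: tree(m,u) = u,  1 = 1.
Occurs check fails: u occurs in tree(m,u); the equation u = tree(m,u) has no finite solution.

FAIL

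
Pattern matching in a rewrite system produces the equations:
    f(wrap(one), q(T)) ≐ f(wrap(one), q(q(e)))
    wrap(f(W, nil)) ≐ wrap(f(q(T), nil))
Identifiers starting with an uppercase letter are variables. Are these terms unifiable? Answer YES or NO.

YES

Decompose f/2: wrap(one) ≐ wrap(one),  q(T) ≐ q(q(e)).
Delete trivial equation wrap(one) ≐ wrap(one).
Decompose q/1: T ≐ q(e).
Bind T := q(e); substituting into the remaining equation gives: wrap(f(W, nil)) ≐ wrap(f(q(q(e)), nil)).
Decompose wrap/1: f(W, nil) ≐ f(q(q(e)), nil).
Decompose f/2: W ≐ q(q(e)),  nil ≐ nil.
Bind W := q(q(e)); no other remaining equation mentions W.
Delete trivial equation nil ≐ nil.
No equations remain and no clash or occurs-check failure arose, so a unifier exists.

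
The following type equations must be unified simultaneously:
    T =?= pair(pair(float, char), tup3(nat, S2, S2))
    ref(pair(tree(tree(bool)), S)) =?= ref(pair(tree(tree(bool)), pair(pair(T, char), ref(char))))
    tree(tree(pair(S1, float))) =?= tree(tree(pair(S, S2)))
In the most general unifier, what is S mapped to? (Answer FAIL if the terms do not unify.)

Bind T := pair(pair(float, char), tup3(nat, S2, S2)); substituting into the one remaining equation that mentions T gives: ref(pair(tree(tree(bool)), S)) =?= ref(pair(tree(tree(bool)), pair(pair(pair(pair(float, char), tup3(nat, S2, S2)), char), ref(char)))).
Decompose ref/1: pair(tree(tree(bool)), S) =?= pair(tree(tree(bool)), pair(pair(pair(pair(float, char), tup3(nat, S2, S2)), char), ref(char))).
Decompose pair/2: tree(tree(bool)) =?= tree(tree(bool)),  S =?= pair(pair(pair(pair(float, char), tup3(nat, S2, S2)), char), ref(char)).
Delete trivial equation tree(tree(bool)) =?= tree(tree(bool)).
Bind S := pair(pair(pair(pair(float, char), tup3(nat, S2, S2)), char), ref(char)); substituting into the remaining equation gives: tree(tree(pair(S1, float))) =?= tree(tree(pair(pair(pair(pair(pair(float, char), tup3(nat, S2, S2)), char), ref(char)), S2))).
Decompose tree/1: tree(pair(S1, float)) =?= tree(pair(pair(pair(pair(pair(float, char), tup3(nat, S2, S2)), char), ref(char)), S2)).
Decompose tree/1: pair(S1, float) =?= pair(pair(pair(pair(pair(float, char), tup3(nat, S2, S2)), char), ref(char)), S2).
Decompose pair/2: S1 =?= pair(pair(pair(pair(float, char), tup3(nat, S2, S2)), char), ref(char)),  float =?= S2.
Bind S1 := pair(pair(pair(pair(float, char), tup3(nat, S2, S2)), char), ref(char)); no other remaining equation mentions S1.
Bind S2 := float. Substituting into the earlier bindings gives T := pair(pair(float, char), tup3(nat, float, float)), S := pair(pair(pair(pair(float, char), tup3(nat, float, float)), char), ref(char)), S1 := pair(pair(pair(pair(float, char), tup3(nat, float, float)), char), ref(char)).
MGU = { T := pair(pair(float, char), tup3(nat, float, float)), S := pair(pair(pair(pair(float, char), tup3(nat, float, float)), char), ref(char)), S1 := pair(pair(pair(pair(float, char), tup3(nat, float, float)), char), ref(char)), S2 := float }, so S := pair(pair(pair(pair(float, char), tup3(nat, float, float)), char), ref(char)).

pair(pair(pair(pair(float, char), tup3(nat, float, float)), char), ref(char))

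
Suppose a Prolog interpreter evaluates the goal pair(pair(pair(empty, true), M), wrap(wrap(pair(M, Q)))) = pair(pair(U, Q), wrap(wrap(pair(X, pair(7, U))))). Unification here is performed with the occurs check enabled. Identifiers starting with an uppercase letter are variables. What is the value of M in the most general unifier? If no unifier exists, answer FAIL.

Decompose pair/2: pair(pair(empty, true), M) = pair(U, Q),  wrap(wrap(pair(M, Q))) = wrap(wrap(pair(X, pair(7, U)))).
Decompose pair/2: pair(empty, true) = U,  M = Q.
Bind U := pair(empty, true); substituting into the one remaining equation that mentions U gives: wrap(wrap(pair(M, Q))) = wrap(wrap(pair(X, pair(7, pair(empty, true))))).
Bind M := Q; substituting into the remaining equation gives: wrap(wrap(pair(Q, Q))) = wrap(wrap(pair(X, pair(7, pair(empty, true))))).
Decompose wrap/1: wrap(pair(Q, Q)) = wrap(pair(X, pair(7, pair(empty, true)))).
Decompose wrap/1: pair(Q, Q) = pair(X, pair(7, pair(empty, true))).
Decompose pair/2: Q = X,  Q = pair(7, pair(empty, true)).
Bind Q := X; substituting into the remaining equation gives: X = pair(7, pair(empty, true)). Substituting into the earlier binding gives M := X.
Bind X := pair(7, pair(empty, true)). Substituting into the earlier bindings gives M := pair(7, pair(empty, true)), Q := pair(7, pair(empty, true)).
MGU = { U -> pair(empty, true), M -> pair(7, pair(empty, true)), Q -> pair(7, pair(empty, true)), X -> pair(7, pair(empty, true)) }, so M -> pair(7, pair(empty, true)).

pair(7, pair(empty, true))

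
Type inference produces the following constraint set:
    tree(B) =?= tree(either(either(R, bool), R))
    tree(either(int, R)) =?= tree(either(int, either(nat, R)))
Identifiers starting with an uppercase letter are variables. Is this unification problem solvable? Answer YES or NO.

Decompose tree/1: B =?= either(either(R, bool), R).
Bind B := either(either(R, bool), R); no other remaining equation mentions B.
Decompose tree/1: either(int, R) =?= either(int, either(nat, R)).
Decompose either/2: int =?= int,  R =?= either(nat, R).
Delete trivial equation int =?= int.
Occurs check fails: R occurs in either(nat, R); the equation R =?= either(nat, R) has no finite solution.

NO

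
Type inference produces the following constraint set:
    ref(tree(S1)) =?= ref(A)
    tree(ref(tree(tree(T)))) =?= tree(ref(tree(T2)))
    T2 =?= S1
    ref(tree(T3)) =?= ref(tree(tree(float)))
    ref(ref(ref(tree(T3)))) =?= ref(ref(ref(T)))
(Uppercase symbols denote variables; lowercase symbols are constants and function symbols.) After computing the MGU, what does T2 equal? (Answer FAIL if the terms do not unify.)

tree(tree(tree(float)))

Decompose ref/1: tree(S1) =?= A.
Bind A := tree(S1); no other remaining equation mentions A.
Decompose tree/1: ref(tree(tree(T))) =?= ref(tree(T2)).
Decompose ref/1: tree(tree(T)) =?= tree(T2).
Decompose tree/1: tree(T) =?= T2.
Bind T2 := tree(T); substituting into the one remaining equation that mentions T2 gives: tree(T) =?= S1.
Bind S1 := tree(T); no other remaining equation mentions S1. Substituting into the earlier binding gives A := tree(tree(T)).
Decompose ref/1: tree(T3) =?= tree(tree(float)).
Decompose tree/1: T3 =?= tree(float).
Bind T3 := tree(float); substituting into the remaining equation gives: ref(ref(ref(tree(tree(float))))) =?= ref(ref(ref(T))).
Decompose ref/1: ref(ref(tree(tree(float)))) =?= ref(ref(T)).
Decompose ref/1: ref(tree(tree(float))) =?= ref(T).
Decompose ref/1: tree(tree(float)) =?= T.
Bind T := tree(tree(float)). Substituting into the earlier bindings gives A := tree(tree(tree(tree(float)))), T2 := tree(tree(tree(float))), S1 := tree(tree(tree(float))).
MGU = { A -> tree(tree(tree(tree(float)))), T2 -> tree(tree(tree(float))), S1 -> tree(tree(tree(float))), T3 -> tree(float), T -> tree(tree(float)) }, so T2 -> tree(tree(tree(float))).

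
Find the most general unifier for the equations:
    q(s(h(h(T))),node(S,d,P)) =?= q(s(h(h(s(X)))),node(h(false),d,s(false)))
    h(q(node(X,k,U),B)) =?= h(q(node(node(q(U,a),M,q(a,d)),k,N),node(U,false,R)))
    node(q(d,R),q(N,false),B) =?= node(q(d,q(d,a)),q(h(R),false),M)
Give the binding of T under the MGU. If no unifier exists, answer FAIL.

Decompose q/2: s(h(h(T))) =?= s(h(h(s(X)))),  node(S,d,P) =?= node(h(false),d,s(false)).
Decompose s/1: h(h(T)) =?= h(h(s(X))).
Decompose h/1: h(T) =?= h(s(X)).
Decompose h/1: T =?= s(X).
Bind T := s(X); no other remaining equation mentions T.
Decompose node/3: S =?= h(false),  d =?= d,  P =?= s(false).
Bind S := h(false); no other remaining equation mentions S.
Delete trivial equation d =?= d.
Bind P := s(false); no other remaining equation mentions P.
Decompose h/1: q(node(X,k,U),B) =?= q(node(node(q(U,a),M,q(a,d)),k,N),node(U,false,R)).
Decompose q/2: node(X,k,U) =?= node(node(q(U,a),M,q(a,d)),k,N),  B =?= node(U,false,R).
Decompose node/3: X =?= node(q(U,a),M,q(a,d)),  k =?= k,  U =?= N.
Bind X := node(q(U,a),M,q(a,d)); no other remaining equation mentions X. Substituting into the earlier binding gives T := s(node(q(U,a),M,q(a,d))).
Delete trivial equation k =?= k.
Bind U := N; substituting into the one remaining equation that mentions U gives: B =?= node(N,false,R). Substituting into the earlier bindings gives T := s(node(q(N,a),M,q(a,d))), X := node(q(N,a),M,q(a,d)).
Bind B := node(N,false,R); substituting into the remaining equation gives: node(q(d,R),q(N,false),node(N,false,R)) =?= node(q(d,q(d,a)),q(h(R),false),M).
Decompose node/3: q(d,R) =?= q(d,q(d,a)),  q(N,false) =?= q(h(R),false),  node(N,false,R) =?= M.
Decompose q/2: d =?= d,  R =?= q(d,a).
Delete trivial equation d =?= d.
Bind R := q(d,a); substituting into the remaining equations gives: q(N,false) =?= q(h(q(d,a)),false),  node(N,false,q(d,a)) =?= M. Substituting into the earlier binding gives B := node(N,false,q(d,a)).
Decompose q/2: N =?= h(q(d,a)),  false =?= false.
Bind N := h(q(d,a)); substituting into the one remaining equation that mentions N gives: node(h(q(d,a)),false,q(d,a)) =?= M. Substituting into the earlier bindings gives T := s(node(q(h(q(d,a)),a),M,q(a,d))), X := node(q(h(q(d,a)),a),M,q(a,d)), U := h(q(d,a)), B := node(h(q(d,a)),false,q(d,a)).
Delete trivial equation false =?= false.
Bind M := node(h(q(d,a)),false,q(d,a)). Substituting into the earlier bindings gives T := s(node(q(h(q(d,a)),a),node(h(q(d,a)),false,q(d,a)),q(a,d))), X := node(q(h(q(d,a)),a),node(h(q(d,a)),false,q(d,a)),q(a,d)).
MGU = { T := s(node(q(h(q(d,a)),a),node(h(q(d,a)),false,q(d,a)),q(a,d))), S := h(false), P := s(false), X := node(q(h(q(d,a)),a),node(h(q(d,a)),false,q(d,a)),q(a,d)), U := h(q(d,a)), B := node(h(q(d,a)),false,q(d,a)), R := q(d,a), N := h(q(d,a)), M := node(h(q(d,a)),false,q(d,a)) }, so T := s(node(q(h(q(d,a)),a),node(h(q(d,a)),false,q(d,a)),q(a,d))).

s(node(q(h(q(d,a)),a),node(h(q(d,a)),false,q(d,a)),q(a,d)))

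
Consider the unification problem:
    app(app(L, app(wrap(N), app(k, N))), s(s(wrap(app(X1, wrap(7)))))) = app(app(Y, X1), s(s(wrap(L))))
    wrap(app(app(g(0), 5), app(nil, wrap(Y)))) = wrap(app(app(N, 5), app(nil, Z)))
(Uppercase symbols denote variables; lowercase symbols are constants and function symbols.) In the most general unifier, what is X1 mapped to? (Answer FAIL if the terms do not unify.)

app(wrap(g(0)), app(k, g(0)))

Decompose app/2: app(L, app(wrap(N), app(k, N))) = app(Y, X1),  s(s(wrap(app(X1, wrap(7))))) = s(s(wrap(L))).
Decompose app/2: L = Y,  app(wrap(N), app(k, N)) = X1.
Bind L := Y; substituting into the one remaining equation that mentions L gives: s(s(wrap(app(X1, wrap(7))))) = s(s(wrap(Y))).
Bind X1 := app(wrap(N), app(k, N)); substituting into the one remaining equation that mentions X1 gives: s(s(wrap(app(app(wrap(N), app(k, N)), wrap(7))))) = s(s(wrap(Y))).
Decompose s/1: s(wrap(app(app(wrap(N), app(k, N)), wrap(7)))) = s(wrap(Y)).
Decompose s/1: wrap(app(app(wrap(N), app(k, N)), wrap(7))) = wrap(Y).
Decompose wrap/1: app(app(wrap(N), app(k, N)), wrap(7)) = Y.
Bind Y := app(app(wrap(N), app(k, N)), wrap(7)); substituting into the remaining equation gives: wrap(app(app(g(0), 5), app(nil, wrap(app(app(wrap(N), app(k, N)), wrap(7)))))) = wrap(app(app(N, 5), app(nil, Z))). Substituting into the earlier binding gives L := app(app(wrap(N), app(k, N)), wrap(7)).
Decompose wrap/1: app(app(g(0), 5), app(nil, wrap(app(app(wrap(N), app(k, N)), wrap(7))))) = app(app(N, 5), app(nil, Z)).
Decompose app/2: app(g(0), 5) = app(N, 5),  app(nil, wrap(app(app(wrap(N), app(k, N)), wrap(7)))) = app(nil, Z).
Decompose app/2: g(0) = N,  5 = 5.
Bind N := g(0); substituting into the one remaining equation that mentions N gives: app(nil, wrap(app(app(wrap(g(0)), app(k, g(0))), wrap(7)))) = app(nil, Z). Substituting into the earlier bindings gives L := app(app(wrap(g(0)), app(k, g(0))), wrap(7)), X1 := app(wrap(g(0)), app(k, g(0))), Y := app(app(wrap(g(0)), app(k, g(0))), wrap(7)).
Delete trivial equation 5 = 5.
Decompose app/2: nil = nil,  wrap(app(app(wrap(g(0)), app(k, g(0))), wrap(7))) = Z.
Delete trivial equation nil = nil.
Bind Z := wrap(app(app(wrap(g(0)), app(k, g(0))), wrap(7))).
MGU = { L := app(app(wrap(g(0)), app(k, g(0))), wrap(7)), X1 := app(wrap(g(0)), app(k, g(0))), Y := app(app(wrap(g(0)), app(k, g(0))), wrap(7)), N := g(0), Z := wrap(app(app(wrap(g(0)), app(k, g(0))), wrap(7))) }, so X1 := app(wrap(g(0)), app(k, g(0))).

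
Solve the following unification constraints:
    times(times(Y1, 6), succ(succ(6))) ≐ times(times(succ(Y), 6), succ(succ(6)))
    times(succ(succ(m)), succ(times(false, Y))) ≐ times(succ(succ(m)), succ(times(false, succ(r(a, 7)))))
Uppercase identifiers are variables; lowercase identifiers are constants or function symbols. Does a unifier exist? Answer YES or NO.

Decompose times/2: times(Y1, 6) ≐ times(succ(Y), 6),  succ(succ(6)) ≐ succ(succ(6)).
Decompose times/2: Y1 ≐ succ(Y),  6 ≐ 6.
Bind Y1 := succ(Y); no other remaining equation mentions Y1.
Delete trivial equation 6 ≐ 6.
Delete trivial equation succ(succ(6)) ≐ succ(succ(6)).
Decompose times/2: succ(succ(m)) ≐ succ(succ(m)),  succ(times(false, Y)) ≐ succ(times(false, succ(r(a, 7)))).
Delete trivial equation succ(succ(m)) ≐ succ(succ(m)).
Decompose succ/1: times(false, Y) ≐ times(false, succ(r(a, 7))).
Decompose times/2: false ≐ false,  Y ≐ succ(r(a, 7)).
Delete trivial equation false ≐ false.
Bind Y := succ(r(a, 7)). Substituting into the earlier binding gives Y1 := succ(succ(r(a, 7))).
No equations remain and no clash or occurs-check failure arose, so a unifier exists.

YES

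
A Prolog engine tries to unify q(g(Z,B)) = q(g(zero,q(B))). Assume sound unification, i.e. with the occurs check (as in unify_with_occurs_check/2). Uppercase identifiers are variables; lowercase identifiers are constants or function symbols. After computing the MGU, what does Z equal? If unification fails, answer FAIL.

Decompose q/1: g(Z,B) = g(zero,q(B)).
Decompose g/2: Z = zero,  B = q(B).
Bind Z := zero; no other remaining equation mentions Z.
Occurs check fails: B occurs in q(B); the equation B = q(B) has no finite solution.

FAIL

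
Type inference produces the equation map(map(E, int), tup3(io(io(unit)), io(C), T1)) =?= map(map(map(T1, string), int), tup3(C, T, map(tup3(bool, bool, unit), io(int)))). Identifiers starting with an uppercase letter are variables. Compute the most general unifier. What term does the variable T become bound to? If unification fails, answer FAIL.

Decompose map/2: map(E, int) =?= map(map(T1, string), int),  tup3(io(io(unit)), io(C), T1) =?= tup3(C, T, map(tup3(bool, bool, unit), io(int))).
Decompose map/2: E =?= map(T1, string),  int =?= int.
Bind E := map(T1, string); no other remaining equation mentions E.
Delete trivial equation int =?= int.
Decompose tup3/3: io(io(unit)) =?= C,  io(C) =?= T,  T1 =?= map(tup3(bool, bool, unit), io(int)).
Bind C := io(io(unit)); substituting into the one remaining equation that mentions C gives: io(io(io(unit))) =?= T.
Bind T := io(io(io(unit))); no other remaining equation mentions T.
Bind T1 := map(tup3(bool, bool, unit), io(int)). Substituting into the earlier binding gives E := map(map(tup3(bool, bool, unit), io(int)), string).
MGU = { E := map(map(tup3(bool, bool, unit), io(int)), string), C := io(io(unit)), T := io(io(io(unit))), T1 := map(tup3(bool, bool, unit), io(int)) }, so T := io(io(io(unit))).

io(io(io(unit)))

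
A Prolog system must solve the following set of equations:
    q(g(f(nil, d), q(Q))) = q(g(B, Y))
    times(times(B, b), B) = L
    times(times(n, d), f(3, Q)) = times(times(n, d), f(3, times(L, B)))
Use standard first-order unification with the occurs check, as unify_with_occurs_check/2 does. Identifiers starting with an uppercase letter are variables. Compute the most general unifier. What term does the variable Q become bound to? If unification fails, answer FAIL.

times(times(times(f(nil, d), b), f(nil, d)), f(nil, d))

Decompose q/1: g(f(nil, d), q(Q)) = g(B, Y).
Decompose g/2: f(nil, d) = B,  q(Q) = Y.
Bind B := f(nil, d); substituting into the 2 remaining equations that mention B gives: times(times(f(nil, d), b), f(nil, d)) = L,  times(times(n, d), f(3, Q)) = times(times(n, d), f(3, times(L, f(nil, d)))).
Bind Y := q(Q); no other remaining equation mentions Y.
Bind L := times(times(f(nil, d), b), f(nil, d)); substituting into the remaining equation gives: times(times(n, d), f(3, Q)) = times(times(n, d), f(3, times(times(times(f(nil, d), b), f(nil, d)), f(nil, d)))).
Decompose times/2: times(n, d) = times(n, d),  f(3, Q) = f(3, times(times(times(f(nil, d), b), f(nil, d)), f(nil, d))).
Delete trivial equation times(n, d) = times(n, d).
Decompose f/2: 3 = 3,  Q = times(times(times(f(nil, d), b), f(nil, d)), f(nil, d)).
Delete trivial equation 3 = 3.
Bind Q := times(times(times(f(nil, d), b), f(nil, d)), f(nil, d)). Substituting into the earlier binding gives Y := q(times(times(times(f(nil, d), b), f(nil, d)), f(nil, d))).
MGU = { B -> f(nil, d), Y -> q(times(times(times(f(nil, d), b), f(nil, d)), f(nil, d))), L -> times(times(f(nil, d), b), f(nil, d)), Q -> times(times(times(f(nil, d), b), f(nil, d)), f(nil, d)) }, so Q -> times(times(times(f(nil, d), b), f(nil, d)), f(nil, d)).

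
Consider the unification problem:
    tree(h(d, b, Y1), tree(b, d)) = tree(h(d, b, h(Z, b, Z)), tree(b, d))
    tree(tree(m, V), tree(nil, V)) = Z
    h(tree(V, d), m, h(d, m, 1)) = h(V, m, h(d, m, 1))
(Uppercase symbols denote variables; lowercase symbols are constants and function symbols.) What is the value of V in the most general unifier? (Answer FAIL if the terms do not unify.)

Decompose tree/2: h(d, b, Y1) = h(d, b, h(Z, b, Z)),  tree(b, d) = tree(b, d).
Decompose h/3: d = d,  b = b,  Y1 = h(Z, b, Z).
Delete trivial equation d = d.
Delete trivial equation b = b.
Bind Y1 := h(Z, b, Z); no other remaining equation mentions Y1.
Delete trivial equation tree(b, d) = tree(b, d).
Bind Z := tree(tree(m, V), tree(nil, V)); no other remaining equation mentions Z. Substituting into the earlier binding gives Y1 := h(tree(tree(m, V), tree(nil, V)), b, tree(tree(m, V), tree(nil, V))).
Decompose h/3: tree(V, d) = V,  m = m,  h(d, m, 1) = h(d, m, 1).
Occurs check fails: V occurs in tree(V, d); the equation V = tree(V, d) has no finite solution.

FAIL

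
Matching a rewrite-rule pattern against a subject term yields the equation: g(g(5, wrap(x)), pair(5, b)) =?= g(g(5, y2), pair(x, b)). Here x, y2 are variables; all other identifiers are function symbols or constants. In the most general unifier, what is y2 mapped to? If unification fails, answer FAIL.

Decompose g/2: g(5, wrap(x)) =?= g(5, y2),  pair(5, b) =?= pair(x, b).
Decompose g/2: 5 =?= 5,  wrap(x) =?= y2.
Delete trivial equation 5 =?= 5.
Bind y2 := wrap(x); no other remaining equation mentions y2.
Decompose pair/2: 5 =?= x,  b =?= b.
Bind x := 5; no other remaining equation mentions x. Substituting into the earlier binding gives y2 := wrap(5).
Delete trivial equation b =?= b.
MGU = { y2 -> wrap(5), x -> 5 }, so y2 -> wrap(5).

wrap(5)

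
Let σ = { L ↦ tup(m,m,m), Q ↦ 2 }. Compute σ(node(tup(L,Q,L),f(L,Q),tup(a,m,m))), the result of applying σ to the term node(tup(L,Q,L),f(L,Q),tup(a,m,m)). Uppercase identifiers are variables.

Replace each occurrence of L with tup(m,m,m).
Replace each occurrence of Q with 2.
Result: node(tup(tup(m,m,m),2,tup(m,m,m)),f(tup(m,m,m),2),tup(a,m,m)).

node(tup(tup(m,m,m),2,tup(m,m,m)),f(tup(m,m,m),2),tup(a,m,m))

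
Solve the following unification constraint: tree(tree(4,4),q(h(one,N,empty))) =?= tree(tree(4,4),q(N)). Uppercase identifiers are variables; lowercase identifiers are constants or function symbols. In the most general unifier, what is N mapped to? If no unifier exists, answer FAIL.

Decompose tree/2: tree(4,4) =?= tree(4,4),  q(h(one,N,empty)) =?= q(N).
Delete trivial equation tree(4,4) =?= tree(4,4).
Decompose q/1: h(one,N,empty) =?= N.
Occurs check fails: N occurs in h(one,N,empty); the equation N =?= h(one,N,empty) has no finite solution.

FAIL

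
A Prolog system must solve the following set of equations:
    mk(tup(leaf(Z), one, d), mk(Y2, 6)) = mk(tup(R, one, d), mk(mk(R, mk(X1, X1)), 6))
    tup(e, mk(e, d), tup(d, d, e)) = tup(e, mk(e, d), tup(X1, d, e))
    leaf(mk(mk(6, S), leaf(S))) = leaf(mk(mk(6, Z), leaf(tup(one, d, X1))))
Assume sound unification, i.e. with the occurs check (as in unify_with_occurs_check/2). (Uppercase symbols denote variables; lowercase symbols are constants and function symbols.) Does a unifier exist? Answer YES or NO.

YES

Decompose mk/2: tup(leaf(Z), one, d) = tup(R, one, d),  mk(Y2, 6) = mk(mk(R, mk(X1, X1)), 6).
Decompose tup/3: leaf(Z) = R,  one = one,  d = d.
Bind R := leaf(Z); substituting into the one remaining equation that mentions R gives: mk(Y2, 6) = mk(mk(leaf(Z), mk(X1, X1)), 6).
Delete trivial equation one = one.
Delete trivial equation d = d.
Decompose mk/2: Y2 = mk(leaf(Z), mk(X1, X1)),  6 = 6.
Bind Y2 := mk(leaf(Z), mk(X1, X1)); no other remaining equation mentions Y2.
Delete trivial equation 6 = 6.
Decompose tup/3: e = e,  mk(e, d) = mk(e, d),  tup(d, d, e) = tup(X1, d, e).
Delete trivial equation e = e.
Delete trivial equation mk(e, d) = mk(e, d).
Decompose tup/3: d = X1,  d = d,  e = e.
Bind X1 := d; substituting into the one remaining equation that mentions X1 gives: leaf(mk(mk(6, S), leaf(S))) = leaf(mk(mk(6, Z), leaf(tup(one, d, d)))). Substituting into the earlier binding gives Y2 := mk(leaf(Z), mk(d, d)).
Delete trivial equation d = d.
Delete trivial equation e = e.
Decompose leaf/1: mk(mk(6, S), leaf(S)) = mk(mk(6, Z), leaf(tup(one, d, d))).
Decompose mk/2: mk(6, S) = mk(6, Z),  leaf(S) = leaf(tup(one, d, d)).
Decompose mk/2: 6 = 6,  S = Z.
Delete trivial equation 6 = 6.
Bind S := Z; substituting into the remaining equation gives: leaf(Z) = leaf(tup(one, d, d)).
Decompose leaf/1: Z = tup(one, d, d).
Bind Z := tup(one, d, d). Substituting into the earlier bindings gives R := leaf(tup(one, d, d)), Y2 := mk(leaf(tup(one, d, d)), mk(d, d)), S := tup(one, d, d).
No equations remain and no clash or occurs-check failure arose, so a unifier exists.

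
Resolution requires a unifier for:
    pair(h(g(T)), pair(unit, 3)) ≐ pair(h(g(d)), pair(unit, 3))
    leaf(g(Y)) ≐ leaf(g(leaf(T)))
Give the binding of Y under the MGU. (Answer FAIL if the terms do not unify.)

leaf(d)

Decompose pair/2: h(g(T)) ≐ h(g(d)),  pair(unit, 3) ≐ pair(unit, 3).
Decompose h/1: g(T) ≐ g(d).
Decompose g/1: T ≐ d.
Bind T := d; substituting into the one remaining equation that mentions T gives: leaf(g(Y)) ≐ leaf(g(leaf(d))).
Delete trivial equation pair(unit, 3) ≐ pair(unit, 3).
Decompose leaf/1: g(Y) ≐ g(leaf(d)).
Decompose g/1: Y ≐ leaf(d).
Bind Y := leaf(d).
MGU = { T := d, Y := leaf(d) }, so Y := leaf(d).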